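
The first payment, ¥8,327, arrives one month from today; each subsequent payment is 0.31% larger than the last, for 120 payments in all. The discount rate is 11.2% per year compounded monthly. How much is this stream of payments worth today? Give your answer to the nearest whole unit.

¥700,666

Periodic rate r = 0.112/12 per month; n is counted in months.
Growing ordinary annuity: PV = PMT₁ × [1 − ((1+g)/(1+r))^n] / (r − g) = 8,327 × [1 − ((1+0.0031)/(1+r))^120] / (r − 0.0031) = ¥700,666.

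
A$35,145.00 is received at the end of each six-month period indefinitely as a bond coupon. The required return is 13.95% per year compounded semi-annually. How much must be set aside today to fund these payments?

A$503,870.97

Periodic rate r = 0.1395/2 per half-year.
Level perpetuity: PV = PMT / r = 35,145 / (0.1395/2) = A$503,870.97.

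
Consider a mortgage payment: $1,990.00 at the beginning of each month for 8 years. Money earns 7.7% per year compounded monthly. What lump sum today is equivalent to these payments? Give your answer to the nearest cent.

$143,211.69

This is an annuity due: 96 payments of $1,990.00 at the beginning of each month.
Periodic rate r = 0.077/12 per month; n is counted in months.
PV = PMT × [(1 − (1+r)^−n)/r] × (1+r) = 1,990 × [1 − (1+r)^−96] / r × (1+r) = $143,211.69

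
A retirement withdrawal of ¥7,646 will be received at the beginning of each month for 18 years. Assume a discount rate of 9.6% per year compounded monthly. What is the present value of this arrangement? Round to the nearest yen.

This is an annuity due: 216 payments of ¥7,646 at the beginning of each month.
Periodic rate r = 0.096/12 per month; n is counted in months.
PV = PMT × [(1 − (1+r)^−n)/r] × (1+r) = 7,646 × [1 − (1+r)^−216] / r × (1+r) = ¥791,078

¥791,078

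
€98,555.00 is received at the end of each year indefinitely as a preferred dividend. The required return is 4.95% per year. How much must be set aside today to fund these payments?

€1,991,010.10

Periodic rate r = 0.0495 per year.
Level perpetuity: PV = PMT / r = 98,555 / (0.0495) = €1,991,010.10.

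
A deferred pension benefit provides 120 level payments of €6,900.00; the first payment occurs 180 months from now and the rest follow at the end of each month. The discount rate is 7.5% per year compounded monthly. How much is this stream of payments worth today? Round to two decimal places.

€190,562.30

Ordinary annuity of 120 payments, first payment at period 180.
Periodic rate r = 0.075/12 per month; n is counted in months.
The ordinary-annuity PV formula values the stream one period before the first payment (period 179); discount that back 179 periods:
PV₀ = 6,900 × [1 − (1+r)^−120] / r × (1+r)^−179 = €190,562.30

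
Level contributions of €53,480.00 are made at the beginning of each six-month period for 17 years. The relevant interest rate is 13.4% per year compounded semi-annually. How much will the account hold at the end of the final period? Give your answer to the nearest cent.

This is an annuity due: 34 deposits of €53,480.00 at the beginning of each six-month period.
Periodic rate r = 0.134/2 per half-year; n is counted in half-years.
FV = PMT × [((1+r)^n − 1)/r] × (1+r) = 53,480 × [(1+r)^34 − 1] / r × (1+r) = €6,872,827.02

€6,872,827.02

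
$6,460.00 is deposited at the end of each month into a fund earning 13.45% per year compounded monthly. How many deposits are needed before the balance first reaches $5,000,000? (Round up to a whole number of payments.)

Periodic rate r = 0.1345/12 per month; n is counted in months.
Ordinary annuity FV: 5,000,000 = 6,460 × [((1+r)^n − 1)/r].
(1+r)^n = 1 + 5,000,000 × r / 6,460, so n = ln(1 + 5,000,000·r/6,460) / ln(1+r) = 203.62.
Round up to a whole number of payments: n = 204.

204 payments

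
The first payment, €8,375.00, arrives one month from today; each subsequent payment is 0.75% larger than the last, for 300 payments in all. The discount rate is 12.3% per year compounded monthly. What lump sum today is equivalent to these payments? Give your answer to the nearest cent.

€1,701,109.25

Periodic rate r = 0.123/12 per month; n is counted in months.
Growing ordinary annuity: PV = PMT₁ × [1 − ((1+g)/(1+r))^n] / (r − g) = 8,375 × [1 − ((1+0.0075)/(1+r))^300] / (r − 0.0075) = €1,701,109.25.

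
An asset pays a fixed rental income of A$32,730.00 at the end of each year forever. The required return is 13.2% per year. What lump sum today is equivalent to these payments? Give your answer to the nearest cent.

Periodic rate r = 0.132 per year.
Level perpetuity: PV = PMT / r = 32,730 / (0.132) = A$247,954.55.

A$247,954.55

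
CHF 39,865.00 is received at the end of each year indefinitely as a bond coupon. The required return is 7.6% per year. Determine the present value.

CHF 524,539.47

Periodic rate r = 0.076 per year.
Level perpetuity: PV = PMT / r = 39,865 / (0.076) = CHF 524,539.47.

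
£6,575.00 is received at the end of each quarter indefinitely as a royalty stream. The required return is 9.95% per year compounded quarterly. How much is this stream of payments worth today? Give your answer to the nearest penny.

£264,321.61

Periodic rate r = 0.0995/4 per quarter.
Level perpetuity: PV = PMT / r = 6,575 / (0.0995/4) = £264,321.61.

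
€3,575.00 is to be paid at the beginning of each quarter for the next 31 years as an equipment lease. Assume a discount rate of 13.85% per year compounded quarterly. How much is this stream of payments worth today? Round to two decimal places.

€105,255.25

This is an annuity due: 124 payments of €3,575.00 at the beginning of each quarter.
Periodic rate r = 0.1385/4 per quarter; n is counted in quarters.
PV = PMT × [(1 − (1+r)^−n)/r] × (1+r) = 3,575 × [1 − (1+r)^−124] / r × (1+r) = €105,255.25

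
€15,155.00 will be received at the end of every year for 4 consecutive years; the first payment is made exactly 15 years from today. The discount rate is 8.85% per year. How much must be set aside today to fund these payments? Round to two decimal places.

Ordinary annuity of 4 payments, first payment at period 15.
Periodic rate r = 0.0885 per year.
The ordinary-annuity PV formula values the stream one period before the first payment (period 14); discount that back 14 periods:
PV₀ = 15,155 × [1 − (1+r)^−4] / r × (1+r)^−14 = €15,027.85

€15,027.85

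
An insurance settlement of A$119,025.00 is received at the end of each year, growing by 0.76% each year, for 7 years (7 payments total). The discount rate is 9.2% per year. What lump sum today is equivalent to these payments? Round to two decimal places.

A$607,177.00

Periodic rate r = 0.092 per year.
Growing ordinary annuity: PV = PMT₁ × [1 − ((1+g)/(1+r))^n] / (r − g) = 119,025 × [1 − ((1+0.0076)/(1+r))^7] / (r − 0.0076) = A$607,177.00.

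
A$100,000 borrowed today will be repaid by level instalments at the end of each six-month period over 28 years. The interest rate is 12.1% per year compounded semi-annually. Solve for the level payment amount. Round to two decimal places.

A$6,284.24

Level ordinary annuity; solve PV = PMT × [(1 − (1+r)^−n)/r] for PMT.
Periodic rate r = 0.121/2 per half-year; n is counted in half-years.
With n = 56: PMT = 100,000 / ([(1 − (1+r)^−n)/r]) = A$6,284.24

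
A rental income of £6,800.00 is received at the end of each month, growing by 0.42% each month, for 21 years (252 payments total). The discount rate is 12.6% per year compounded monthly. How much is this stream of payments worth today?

£856,156.46

Periodic rate r = 0.126/12 per month; n is counted in months.
Growing ordinary annuity: PV = PMT₁ × [1 − ((1+g)/(1+r))^n] / (r − g) = 6,800 × [1 − ((1+0.0042)/(1+r))^252] / (r − 0.0042) = £856,156.46.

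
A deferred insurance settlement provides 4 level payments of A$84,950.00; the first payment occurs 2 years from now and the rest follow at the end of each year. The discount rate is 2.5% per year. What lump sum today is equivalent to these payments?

Ordinary annuity of 4 payments, first payment at period 2.
Periodic rate r = 0.025 per year.
The ordinary-annuity PV formula values the stream one period before the first payment (period 1); discount that back 1 periods:
PV₀ = 84,950 × [1 − (1+r)^−4] / r × (1+r)^−1 = A$311,785.08

A$311,785.08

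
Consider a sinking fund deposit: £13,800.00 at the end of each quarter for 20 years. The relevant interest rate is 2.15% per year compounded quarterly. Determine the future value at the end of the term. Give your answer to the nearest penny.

£1,374,835.31

This is an ordinary annuity: 80 deposits of £13,800.00 at the end of each quarter.
Periodic rate r = 0.0215/4 per quarter; n is counted in quarters.
FV = PMT × [((1+r)^n − 1)/r] = 13,800 × [(1+r)^80 − 1] / r = £1,374,835.31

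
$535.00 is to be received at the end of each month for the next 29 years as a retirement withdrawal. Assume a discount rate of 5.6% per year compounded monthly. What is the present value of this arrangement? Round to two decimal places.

This is an ordinary annuity: 348 payments of $535.00 at the end of each month.
Periodic rate r = 0.056/12 per month; n is counted in months.
PV = PMT × [(1 − (1+r)^−n)/r] = 535 × [1 − (1+r)^−348] / r = $91,960.23

$91,960.23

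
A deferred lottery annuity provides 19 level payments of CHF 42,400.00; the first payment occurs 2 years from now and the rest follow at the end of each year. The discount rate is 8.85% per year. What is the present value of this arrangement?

Ordinary annuity of 19 payments, first payment at period 2.
Periodic rate r = 0.0885 per year.
The ordinary-annuity PV formula values the stream one period before the first payment (period 1); discount that back 1 periods:
PV₀ = 42,400 × [1 − (1+r)^−19] / r × (1+r)^−1 = CHF 352,270.67

CHF 352,270.67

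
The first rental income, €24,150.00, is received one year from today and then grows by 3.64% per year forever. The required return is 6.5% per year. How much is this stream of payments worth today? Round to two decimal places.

€844,405.59

Periodic rate r = 0.065 per year.
Growing perpetuity (Gordon): PV = PMT₁ / (r − g) = 24,150 / (r − 0.0364) = €844,405.59.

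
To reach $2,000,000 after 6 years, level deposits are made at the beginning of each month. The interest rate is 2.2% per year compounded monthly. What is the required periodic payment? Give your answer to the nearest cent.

$25,962.59

Level annuity due; solve FV = PMT × [((1+r)^n − 1)/r] × (1+r) for PMT.
Periodic rate r = 0.022/12 per month; n is counted in months.
With n = 72: PMT = 2,000,000 / ([((1+r)^n − 1)/r] × (1+r)) = $25,962.59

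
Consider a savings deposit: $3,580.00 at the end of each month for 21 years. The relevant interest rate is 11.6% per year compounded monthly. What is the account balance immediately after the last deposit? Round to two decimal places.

This is an ordinary annuity: 252 deposits of $3,580.00 at the end of each month.
Periodic rate r = 0.116/12 per month; n is counted in months.
FV = PMT × [((1+r)^n − 1)/r] = 3,580 × [(1+r)^252 − 1] / r = $3,812,453.97

$3,812,453.97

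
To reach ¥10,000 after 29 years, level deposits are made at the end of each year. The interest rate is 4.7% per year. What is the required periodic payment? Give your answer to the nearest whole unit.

¥169

Level ordinary annuity; solve FV = PMT × [((1+r)^n − 1)/r] for PMT.
Periodic rate r = 0.047 per year.
With n = 29: PMT = 10,000 / ([((1+r)^n − 1)/r]) = ¥169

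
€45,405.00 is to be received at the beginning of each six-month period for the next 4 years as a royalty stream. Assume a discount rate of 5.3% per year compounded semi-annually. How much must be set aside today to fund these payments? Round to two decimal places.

This is an annuity due: 8 payments of €45,405.00 at the beginning of each six-month period.
Periodic rate r = 0.053/2 per half-year; n is counted in half-years.
PV = PMT × [(1 − (1+r)^−n)/r] × (1+r) = 45,405 × [1 − (1+r)^−8] / r × (1+r) = €332,060.26

€332,060.26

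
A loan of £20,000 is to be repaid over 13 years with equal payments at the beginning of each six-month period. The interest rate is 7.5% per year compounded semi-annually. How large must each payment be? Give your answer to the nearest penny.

£1,173.49

Level annuity due; solve PV = PMT × [(1 − (1+r)^−n)/r] × (1+r) for PMT.
Periodic rate r = 0.075/2 per half-year; n is counted in half-years.
With n = 26: PMT = 20,000 / ([(1 − (1+r)^−n)/r] × (1+r)) = £1,173.49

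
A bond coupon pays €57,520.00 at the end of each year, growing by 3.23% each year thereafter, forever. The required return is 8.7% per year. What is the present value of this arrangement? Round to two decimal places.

Periodic rate r = 0.087 per year.
Growing perpetuity (Gordon): PV = PMT₁ / (r − g) = 57,520 / (r − 0.0323) = €1,051,553.93.

€1,051,553.93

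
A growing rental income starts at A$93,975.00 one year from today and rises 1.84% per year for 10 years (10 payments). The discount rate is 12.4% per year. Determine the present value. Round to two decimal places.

Periodic rate r = 0.124 per year.
Growing ordinary annuity: PV = PMT₁ × [1 − ((1+g)/(1+r))^n] / (r − g) = 93,975 × [1 − ((1+0.0184)/(1+r))^10] / (r − 0.0184) = A$558,120.25.

A$558,120.25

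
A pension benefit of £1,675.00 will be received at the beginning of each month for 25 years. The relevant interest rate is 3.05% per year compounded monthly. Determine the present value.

£352,181.40

This is an annuity due: 300 payments of £1,675.00 at the beginning of each month.
Periodic rate r = 0.0305/12 per month; n is counted in months.
PV = PMT × [(1 − (1+r)^−n)/r] × (1+r) = 1,675 × [1 − (1+r)^−300] / r × (1+r) = £352,181.40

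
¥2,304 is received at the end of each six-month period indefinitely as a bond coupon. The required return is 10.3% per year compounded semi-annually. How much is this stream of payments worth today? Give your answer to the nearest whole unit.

Periodic rate r = 0.103/2 per half-year.
Level perpetuity: PV = PMT / r = 2,304 / (0.103/2) = ¥44,738.

¥44,738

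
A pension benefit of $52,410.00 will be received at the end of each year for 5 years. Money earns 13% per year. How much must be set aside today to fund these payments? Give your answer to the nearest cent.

$184,338.09

This is an ordinary annuity: 5 payments of $52,410.00 at the end of each year.
Periodic rate r = 0.13 per year.
PV = PMT × [(1 − (1+r)^−n)/r] = 52,410 × [1 − (1+r)^−5] / r = $184,338.09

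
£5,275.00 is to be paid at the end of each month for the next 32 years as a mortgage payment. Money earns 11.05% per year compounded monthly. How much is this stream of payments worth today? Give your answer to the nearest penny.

This is an ordinary annuity: 384 payments of £5,275.00 at the end of each month.
Periodic rate r = 0.1105/12 per month; n is counted in months.
PV = PMT × [(1 − (1+r)^−n)/r] = 5,275 × [1 − (1+r)^−384] / r = £555,891.55

£555,891.55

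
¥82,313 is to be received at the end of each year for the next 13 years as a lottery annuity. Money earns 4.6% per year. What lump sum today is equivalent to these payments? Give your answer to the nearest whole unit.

This is an ordinary annuity: 13 payments of ¥82,313 at the end of each year.
Periodic rate r = 0.046 per year.
PV = PMT × [(1 − (1+r)^−n)/r] = 82,313 × [1 − (1+r)^−13] / r = ¥792,175

¥792,175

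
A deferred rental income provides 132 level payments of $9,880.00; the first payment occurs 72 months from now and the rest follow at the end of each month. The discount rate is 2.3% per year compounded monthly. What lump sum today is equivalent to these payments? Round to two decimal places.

Ordinary annuity of 132 payments, first payment at period 72.
Periodic rate r = 0.023/12 per month; n is counted in months.
The ordinary-annuity PV formula values the stream one period before the first payment (period 71); discount that back 71 periods:
PV₀ = 9,880 × [1 − (1+r)^−132] / r × (1+r)^−71 = $1,004,942.27

$1,004,942.27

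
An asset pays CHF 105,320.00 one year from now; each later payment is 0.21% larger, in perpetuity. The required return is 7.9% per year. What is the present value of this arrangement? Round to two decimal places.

CHF 1,369,570.87

Periodic rate r = 0.079 per year.
Growing perpetuity (Gordon): PV = PMT₁ / (r − g) = 105,320 / (r − 0.0021) = CHF 1,369,570.87.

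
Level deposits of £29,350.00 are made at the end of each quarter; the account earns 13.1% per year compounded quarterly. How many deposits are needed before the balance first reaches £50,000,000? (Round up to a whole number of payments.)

126 payments

Periodic rate r = 0.131/4 per quarter; n is counted in quarters.
Ordinary annuity FV: 50,000,000 = 29,350 × [((1+r)^n − 1)/r].
(1+r)^n = 1 + 50,000,000 × r / 29,350, so n = ln(1 + 50,000,000·r/29,350) / ln(1+r) = 125.35.
Round up to a whole number of payments: n = 126.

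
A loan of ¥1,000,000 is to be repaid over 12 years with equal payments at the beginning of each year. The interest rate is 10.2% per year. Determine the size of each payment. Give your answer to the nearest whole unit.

¥134,487

Level annuity due; solve PV = PMT × [(1 − (1+r)^−n)/r] × (1+r) for PMT.
Periodic rate r = 0.102 per year.
With n = 12: PMT = 1,000,000 / ([(1 − (1+r)^−n)/r] × (1+r)) = ¥134,487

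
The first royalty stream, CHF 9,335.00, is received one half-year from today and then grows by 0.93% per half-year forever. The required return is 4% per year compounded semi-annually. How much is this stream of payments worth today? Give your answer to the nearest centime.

CHF 872,429.91

Periodic rate r = 0.04/2 per half-year.
Growing perpetuity (Gordon): PV = PMT₁ / (r − g) = 9,335 / (r − 0.0093) = CHF 872,429.91.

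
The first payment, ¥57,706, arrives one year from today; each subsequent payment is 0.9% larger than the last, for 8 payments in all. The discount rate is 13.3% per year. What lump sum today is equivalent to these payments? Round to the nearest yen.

¥281,256

Periodic rate r = 0.133 per year.
Growing ordinary annuity: PV = PMT₁ × [1 − ((1+g)/(1+r))^n] / (r − g) = 57,706 × [1 − ((1+0.009)/(1+r))^8] / (r − 0.009) = ¥281,256.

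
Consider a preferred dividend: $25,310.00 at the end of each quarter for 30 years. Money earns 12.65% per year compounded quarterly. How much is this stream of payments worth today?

$781,233.56

This is an ordinary annuity: 120 payments of $25,310.00 at the end of each quarter.
Periodic rate r = 0.1265/4 per quarter; n is counted in quarters.
PV = PMT × [(1 − (1+r)^−n)/r] = 25,310 × [1 − (1+r)^−120] / r = $781,233.56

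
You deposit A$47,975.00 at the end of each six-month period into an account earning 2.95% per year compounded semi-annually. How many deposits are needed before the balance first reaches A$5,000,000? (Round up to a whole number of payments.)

Periodic rate r = 0.0295/2 per half-year; n is counted in half-years.
Ordinary annuity FV: 5,000,000 = 47,975 × [((1+r)^n − 1)/r].
(1+r)^n = 1 + 5,000,000 × r / 47,975, so n = ln(1 + 5,000,000·r/47,975) / ln(1+r) = 63.59.
Round up to a whole number of payments: n = 64.

64 payments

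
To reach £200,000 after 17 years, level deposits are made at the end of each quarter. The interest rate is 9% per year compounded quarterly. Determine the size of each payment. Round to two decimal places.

Level ordinary annuity; solve FV = PMT × [((1+r)^n − 1)/r] for PMT.
Periodic rate r = 0.09/4 per quarter; n is counted in quarters.
With n = 68: PMT = 200,000 / ([((1+r)^n − 1)/r]) = £1,271.00

£1,271.00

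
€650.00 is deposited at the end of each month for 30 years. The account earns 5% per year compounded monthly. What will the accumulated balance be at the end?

€540,968.11

This is an ordinary annuity: 360 deposits of €650.00 at the end of each month.
Periodic rate r = 0.05/12 per month; n is counted in months.
FV = PMT × [((1+r)^n − 1)/r] = 650 × [(1+r)^360 − 1] / r = €540,968.11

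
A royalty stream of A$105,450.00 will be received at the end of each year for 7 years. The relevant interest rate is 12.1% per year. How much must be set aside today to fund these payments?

This is an ordinary annuity: 7 payments of A$105,450.00 at the end of each year.
Periodic rate r = 0.121 per year.
PV = PMT × [(1 − (1+r)^−n)/r] = 105,450 × [1 − (1+r)^−7] / r = A$479,725.95

A$479,725.95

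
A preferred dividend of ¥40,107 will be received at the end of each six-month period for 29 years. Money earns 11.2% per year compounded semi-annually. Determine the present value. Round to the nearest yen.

¥685,821

This is an ordinary annuity: 58 payments of ¥40,107 at the end of each six-month period.
Periodic rate r = 0.112/2 per half-year; n is counted in half-years.
PV = PMT × [(1 − (1+r)^−n)/r] = 40,107 × [1 − (1+r)^−58] / r = ¥685,821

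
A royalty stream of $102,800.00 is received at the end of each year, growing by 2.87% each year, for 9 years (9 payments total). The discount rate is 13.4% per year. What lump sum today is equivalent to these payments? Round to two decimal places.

$570,146.23

Periodic rate r = 0.134 per year.
Growing ordinary annuity: PV = PMT₁ × [1 − ((1+g)/(1+r))^n] / (r − g) = 102,800 × [1 − ((1+0.0287)/(1+r))^9] / (r − 0.0287) = $570,146.23.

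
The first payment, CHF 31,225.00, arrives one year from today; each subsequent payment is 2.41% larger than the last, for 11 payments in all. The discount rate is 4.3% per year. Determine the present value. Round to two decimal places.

CHF 301,041.96

Periodic rate r = 0.043 per year.
Growing ordinary annuity: PV = PMT₁ × [1 − ((1+g)/(1+r))^n] / (r − g) = 31,225 × [1 − ((1+0.0241)/(1+r))^11] / (r − 0.0241) = CHF 301,041.96.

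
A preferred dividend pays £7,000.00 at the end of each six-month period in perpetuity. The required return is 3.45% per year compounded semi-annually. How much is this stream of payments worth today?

£405,797.10

Periodic rate r = 0.0345/2 per half-year.
Level perpetuity: PV = PMT / r = 7,000 / (0.0345/2) = £405,797.10.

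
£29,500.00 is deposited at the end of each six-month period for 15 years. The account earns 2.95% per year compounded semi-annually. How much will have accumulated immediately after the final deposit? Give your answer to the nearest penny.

£1,103,143.04

This is an ordinary annuity: 30 deposits of £29,500.00 at the end of each six-month period.
Periodic rate r = 0.0295/2 per half-year; n is counted in half-years.
FV = PMT × [((1+r)^n − 1)/r] = 29,500 × [(1+r)^30 − 1] / r = £1,103,143.04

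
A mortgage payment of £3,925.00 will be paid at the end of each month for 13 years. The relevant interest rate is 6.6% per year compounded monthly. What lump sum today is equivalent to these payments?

This is an ordinary annuity: 156 payments of £3,925.00 at the end of each month.
Periodic rate r = 0.066/12 per month; n is counted in months.
PV = PMT × [(1 − (1+r)^−n)/r] = 3,925 × [1 − (1+r)^−156] / r = £410,335.75

£410,335.75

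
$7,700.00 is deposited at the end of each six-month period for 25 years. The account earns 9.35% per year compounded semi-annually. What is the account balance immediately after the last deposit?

This is an ordinary annuity: 50 deposits of $7,700.00 at the end of each six-month period.
Periodic rate r = 0.0935/2 per half-year; n is counted in half-years.
FV = PMT × [((1+r)^n − 1)/r] = 7,700 × [(1+r)^50 − 1] / r = $1,452,843.65

$1,452,843.65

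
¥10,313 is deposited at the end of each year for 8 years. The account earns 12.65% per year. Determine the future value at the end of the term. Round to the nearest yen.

¥129,893

This is an ordinary annuity: 8 deposits of ¥10,313 at the end of each year.
Periodic rate r = 0.1265 per year.
FV = PMT × [((1+r)^n − 1)/r] = 10,313 × [(1+r)^8 − 1] / r = ¥129,893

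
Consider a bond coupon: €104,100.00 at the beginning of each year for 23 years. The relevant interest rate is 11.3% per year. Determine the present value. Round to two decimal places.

€937,945.53

This is an annuity due: 23 payments of €104,100.00 at the beginning of each year.
Periodic rate r = 0.113 per year.
PV = PMT × [(1 − (1+r)^−n)/r] × (1+r) = 104,100 × [1 − (1+r)^−23] / r × (1+r) = €937,945.53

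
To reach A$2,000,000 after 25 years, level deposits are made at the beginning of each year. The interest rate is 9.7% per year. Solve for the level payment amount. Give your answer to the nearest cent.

A$19,391.74

Level annuity due; solve FV = PMT × [((1+r)^n − 1)/r] × (1+r) for PMT.
Periodic rate r = 0.097 per year.
With n = 25: PMT = 2,000,000 / ([((1+r)^n − 1)/r] × (1+r)) = A$19,391.74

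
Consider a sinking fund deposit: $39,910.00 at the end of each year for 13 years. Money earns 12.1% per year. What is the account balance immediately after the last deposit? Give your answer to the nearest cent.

$1,126,191.93

This is an ordinary annuity: 13 deposits of $39,910.00 at the end of each year.
Periodic rate r = 0.121 per year.
FV = PMT × [((1+r)^n − 1)/r] = 39,910 × [(1+r)^13 − 1] / r = $1,126,191.93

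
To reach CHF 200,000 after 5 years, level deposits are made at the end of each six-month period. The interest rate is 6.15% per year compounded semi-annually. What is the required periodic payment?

CHF 17,385.93

Level ordinary annuity; solve FV = PMT × [((1+r)^n − 1)/r] for PMT.
Periodic rate r = 0.0615/2 per half-year; n is counted in half-years.
With n = 10: PMT = 200,000 / ([((1+r)^n − 1)/r]) = CHF 17,385.93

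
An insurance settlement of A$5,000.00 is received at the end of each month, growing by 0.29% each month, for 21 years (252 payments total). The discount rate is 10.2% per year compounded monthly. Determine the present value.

A$673,385.90

Periodic rate r = 0.102/12 per month; n is counted in months.
Growing ordinary annuity: PV = PMT₁ × [1 − ((1+g)/(1+r))^n] / (r − g) = 5,000 × [1 − ((1+0.0029)/(1+r))^252] / (r − 0.0029) = A$673,385.90.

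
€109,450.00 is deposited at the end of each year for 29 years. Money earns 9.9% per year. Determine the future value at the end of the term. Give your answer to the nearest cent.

€15,975,458.56

This is an ordinary annuity: 29 deposits of €109,450.00 at the end of each year.
Periodic rate r = 0.099 per year.
FV = PMT × [((1+r)^n − 1)/r] = 109,450 × [(1+r)^29 − 1] / r = €15,975,458.56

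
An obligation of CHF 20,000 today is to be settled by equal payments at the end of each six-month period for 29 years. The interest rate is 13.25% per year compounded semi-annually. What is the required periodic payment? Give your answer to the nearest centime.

Level ordinary annuity; solve PV = PMT × [(1 − (1+r)^−n)/r] for PMT.
Periodic rate r = 0.1325/2 per half-year; n is counted in half-years.
With n = 58: PMT = 20,000 / ([(1 − (1+r)^−n)/r]) = CHF 1,357.89

CHF 1,357.89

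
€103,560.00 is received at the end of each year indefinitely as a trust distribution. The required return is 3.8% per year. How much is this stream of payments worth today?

Periodic rate r = 0.038 per year.
Level perpetuity: PV = PMT / r = 103,560 / (0.038) = €2,725,263.16.

€2,725,263.16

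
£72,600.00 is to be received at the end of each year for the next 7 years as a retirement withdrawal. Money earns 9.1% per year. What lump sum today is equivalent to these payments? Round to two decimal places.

£364,169.55

This is an ordinary annuity: 7 payments of £72,600.00 at the end of each year.
Periodic rate r = 0.091 per year.
PV = PMT × [(1 − (1+r)^−n)/r] = 72,600 × [1 − (1+r)^−7] / r = £364,169.55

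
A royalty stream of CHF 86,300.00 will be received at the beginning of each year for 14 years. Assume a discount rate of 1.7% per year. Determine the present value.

This is an annuity due: 14 payments of CHF 86,300.00 at the beginning of each year.
Periodic rate r = 0.017 per year.
PV = PMT × [(1 − (1+r)^−n)/r] × (1+r) = 86,300 × [1 − (1+r)^−14] / r × (1+r) = CHF 1,085,312.68

CHF 1,085,312.68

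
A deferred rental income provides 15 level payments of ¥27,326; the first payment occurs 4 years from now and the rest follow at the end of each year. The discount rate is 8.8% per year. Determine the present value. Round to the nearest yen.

¥173,064

Ordinary annuity of 15 payments, first payment at period 4.
Periodic rate r = 0.088 per year.
The ordinary-annuity PV formula values the stream one period before the first payment (period 3); discount that back 3 periods:
PV₀ = 27,326 × [1 − (1+r)^−15] / r × (1+r)^−3 = ¥173,064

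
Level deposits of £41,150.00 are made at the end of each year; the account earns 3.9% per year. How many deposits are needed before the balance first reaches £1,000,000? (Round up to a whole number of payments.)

18 payments

Periodic rate r = 0.039 per year.
Ordinary annuity FV: 1,000,000 = 41,150 × [((1+r)^n − 1)/r].
(1+r)^n = 1 + 1,000,000 × r / 41,150, so n = ln(1 + 1,000,000·r/41,150) / ln(1+r) = 17.43.
Round up to a whole number of payments: n = 18.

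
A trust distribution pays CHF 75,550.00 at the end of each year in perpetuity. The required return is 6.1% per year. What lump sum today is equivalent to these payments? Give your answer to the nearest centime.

Periodic rate r = 0.061 per year.
Level perpetuity: PV = PMT / r = 75,550 / (0.061) = CHF 1,238,524.59.

CHF 1,238,524.59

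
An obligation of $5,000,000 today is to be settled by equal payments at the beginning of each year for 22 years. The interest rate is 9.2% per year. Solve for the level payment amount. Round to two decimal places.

$492,250.25

Level annuity due; solve PV = PMT × [(1 − (1+r)^−n)/r] × (1+r) for PMT.
Periodic rate r = 0.092 per year.
With n = 22: PMT = 5,000,000 / ([(1 − (1+r)^−n)/r] × (1+r)) = $492,250.25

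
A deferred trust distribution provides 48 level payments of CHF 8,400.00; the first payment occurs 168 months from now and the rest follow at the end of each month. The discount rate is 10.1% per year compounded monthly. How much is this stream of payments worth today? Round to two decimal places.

CHF 81,541.99

Ordinary annuity of 48 payments, first payment at period 168.
Periodic rate r = 0.101/12 per month; n is counted in months.
The ordinary-annuity PV formula values the stream one period before the first payment (period 167); discount that back 167 periods:
PV₀ = 8,400 × [1 − (1+r)^−48] / r × (1+r)^−167 = CHF 81,541.99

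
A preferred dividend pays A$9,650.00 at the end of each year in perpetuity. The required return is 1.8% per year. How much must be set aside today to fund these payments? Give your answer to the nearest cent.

Periodic rate r = 0.018 per year.
Level perpetuity: PV = PMT / r = 9,650 / (0.018) = A$536,111.11.

A$536,111.11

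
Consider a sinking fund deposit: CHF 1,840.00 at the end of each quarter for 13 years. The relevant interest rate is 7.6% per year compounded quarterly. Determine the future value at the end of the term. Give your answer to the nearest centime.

This is an ordinary annuity: 52 deposits of CHF 1,840.00 at the end of each quarter.
Periodic rate r = 0.076/4 per quarter; n is counted in quarters.
FV = PMT × [((1+r)^n − 1)/r] = 1,840 × [(1+r)^52 − 1] / r = CHF 160,862.27

CHF 160,862.27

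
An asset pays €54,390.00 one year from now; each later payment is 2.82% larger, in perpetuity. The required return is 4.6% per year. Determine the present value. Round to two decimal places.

€3,055,617.98

Periodic rate r = 0.046 per year.
Growing perpetuity (Gordon): PV = PMT₁ / (r − g) = 54,390 / (r − 0.0282) = €3,055,617.98.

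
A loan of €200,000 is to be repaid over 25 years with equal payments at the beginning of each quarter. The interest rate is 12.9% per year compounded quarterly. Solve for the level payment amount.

Level annuity due; solve PV = PMT × [(1 − (1+r)^−n)/r] × (1+r) for PMT.
Periodic rate r = 0.129/4 per quarter; n is counted in quarters.
With n = 100: PMT = 200,000 / ([(1 − (1+r)^−n)/r] × (1+r)) = €6,521.29

€6,521.29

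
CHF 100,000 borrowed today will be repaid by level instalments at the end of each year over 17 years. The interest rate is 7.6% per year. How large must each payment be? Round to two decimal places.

Level ordinary annuity; solve PV = PMT × [(1 − (1+r)^−n)/r] for PMT.
Periodic rate r = 0.076 per year.
With n = 17: PMT = 100,000 / ([(1 − (1+r)^−n)/r]) = CHF 10,672.16

CHF 10,672.16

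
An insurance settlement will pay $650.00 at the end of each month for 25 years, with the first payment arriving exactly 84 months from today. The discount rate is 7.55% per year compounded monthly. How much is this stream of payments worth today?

$52,033.55

Ordinary annuity of 300 payments, first payment at period 84.
Periodic rate r = 0.0755/12 per month; n is counted in months.
The ordinary-annuity PV formula values the stream one period before the first payment (period 83); discount that back 83 periods:
PV₀ = 650 × [1 − (1+r)^−300] / r × (1+r)^−83 = $52,033.55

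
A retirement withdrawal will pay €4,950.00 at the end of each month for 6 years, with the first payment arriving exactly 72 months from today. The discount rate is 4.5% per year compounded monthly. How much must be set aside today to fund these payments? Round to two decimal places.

€239,058.05

Ordinary annuity of 72 payments, first payment at period 72.
Periodic rate r = 0.045/12 per month; n is counted in months.
The ordinary-annuity PV formula values the stream one period before the first payment (period 71); discount that back 71 periods:
PV₀ = 4,950 × [1 − (1+r)^−72] / r × (1+r)^−71 = €239,058.05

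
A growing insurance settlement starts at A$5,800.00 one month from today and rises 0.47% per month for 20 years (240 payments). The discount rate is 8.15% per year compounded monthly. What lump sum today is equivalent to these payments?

Periodic rate r = 0.0815/12 per month; n is counted in months.
Growing ordinary annuity: PV = PMT₁ × [1 − ((1+g)/(1+r))^n] / (r − g) = 5,800 × [1 − ((1+0.0047)/(1+r))^240] / (r − 0.0047) = A$1,089,594.36.

A$1,089,594.36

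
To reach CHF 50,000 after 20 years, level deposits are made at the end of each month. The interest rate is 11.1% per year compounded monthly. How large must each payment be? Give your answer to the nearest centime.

CHF 57.00

Level ordinary annuity; solve FV = PMT × [((1+r)^n − 1)/r] for PMT.
Periodic rate r = 0.111/12 per month; n is counted in months.
With n = 240: PMT = 50,000 / ([((1+r)^n − 1)/r]) = CHF 57.00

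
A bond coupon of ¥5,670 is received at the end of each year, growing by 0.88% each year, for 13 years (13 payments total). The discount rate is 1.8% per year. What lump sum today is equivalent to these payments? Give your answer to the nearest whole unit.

Periodic rate r = 0.018 per year.
Growing ordinary annuity: PV = PMT₁ × [1 − ((1+g)/(1+r))^n] / (r − g) = 5,670 × [1 − ((1+0.0088)/(1+r))^13] / (r − 0.0088) = ¥68,608.

¥68,608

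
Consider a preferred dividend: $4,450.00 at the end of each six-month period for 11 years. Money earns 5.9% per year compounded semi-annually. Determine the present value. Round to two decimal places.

$71,275.82

This is an ordinary annuity: 22 payments of $4,450.00 at the end of each six-month period.
Periodic rate r = 0.059/2 per half-year; n is counted in half-years.
PV = PMT × [(1 − (1+r)^−n)/r] = 4,450 × [1 − (1+r)^−22] / r = $71,275.82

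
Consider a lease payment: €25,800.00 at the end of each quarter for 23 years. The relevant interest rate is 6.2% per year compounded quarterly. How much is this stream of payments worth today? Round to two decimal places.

This is an ordinary annuity: 92 payments of €25,800.00 at the end of each quarter.
Periodic rate r = 0.062/4 per quarter; n is counted in quarters.
PV = PMT × [(1 − (1+r)^−n)/r] = 25,800 × [1 − (1+r)^−92] / r = €1,260,187.35

€1,260,187.35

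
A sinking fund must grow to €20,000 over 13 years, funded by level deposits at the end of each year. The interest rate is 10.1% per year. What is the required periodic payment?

Level ordinary annuity; solve FV = PMT × [((1+r)^n − 1)/r] for PMT.
Periodic rate r = 0.101 per year.
With n = 13: PMT = 20,000 / ([((1+r)^n − 1)/r]) = €810.17

€810.17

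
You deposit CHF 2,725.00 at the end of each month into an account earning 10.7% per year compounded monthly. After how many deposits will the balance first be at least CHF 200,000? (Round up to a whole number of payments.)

57 payments

Periodic rate r = 0.107/12 per month; n is counted in months.
Ordinary annuity FV: 200,000 = 2,725 × [((1+r)^n − 1)/r].
(1+r)^n = 1 + 200,000 × r / 2,725, so n = ln(1 + 200,000·r/2,725) / ln(1+r) = 56.71.
Round up to a whole number of payments: n = 57.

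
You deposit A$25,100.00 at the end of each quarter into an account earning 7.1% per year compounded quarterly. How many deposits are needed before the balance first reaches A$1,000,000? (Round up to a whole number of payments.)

Periodic rate r = 0.071/4 per quarter; n is counted in quarters.
Ordinary annuity FV: 1,000,000 = 25,100 × [((1+r)^n − 1)/r].
(1+r)^n = 1 + 1,000,000 × r / 25,100, so n = ln(1 + 1,000,000·r/25,100) / ln(1+r) = 30.40.
Round up to a whole number of payments: n = 31.

31 payments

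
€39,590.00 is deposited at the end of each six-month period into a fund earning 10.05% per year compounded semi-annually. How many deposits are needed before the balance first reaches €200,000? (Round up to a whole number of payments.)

5 payments

Periodic rate r = 0.1005/2 per half-year; n is counted in half-years.
Ordinary annuity FV: 200,000 = 39,590 × [((1+r)^n − 1)/r].
(1+r)^n = 1 + 200,000 × r / 39,590, so n = ln(1 + 200,000·r/39,590) / ln(1+r) = 4.61.
Round up to a whole number of payments: n = 5.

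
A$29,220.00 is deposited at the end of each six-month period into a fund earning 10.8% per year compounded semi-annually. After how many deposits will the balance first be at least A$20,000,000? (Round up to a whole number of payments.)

Periodic rate r = 0.108/2 per half-year; n is counted in half-years.
Ordinary annuity FV: 20,000,000 = 29,220 × [((1+r)^n − 1)/r].
(1+r)^n = 1 + 20,000,000 × r / 29,220, so n = ln(1 + 20,000,000·r/29,220) / ln(1+r) = 69.15.
Round up to a whole number of payments: n = 70.

70 payments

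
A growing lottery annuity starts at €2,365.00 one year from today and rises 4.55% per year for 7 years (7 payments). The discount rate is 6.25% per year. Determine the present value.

€14,852.91

Periodic rate r = 0.0625 per year.
Growing ordinary annuity: PV = PMT₁ × [1 − ((1+g)/(1+r))^n] / (r − g) = 2,365 × [1 − ((1+0.0455)/(1+r))^7] / (r − 0.0455) = €14,852.91.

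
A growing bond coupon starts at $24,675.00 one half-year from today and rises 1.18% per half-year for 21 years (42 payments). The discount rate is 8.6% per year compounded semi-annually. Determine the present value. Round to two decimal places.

$569,994.76

Periodic rate r = 0.086/2 per half-year; n is counted in half-years.
Growing ordinary annuity: PV = PMT₁ × [1 − ((1+g)/(1+r))^n] / (r − g) = 24,675 × [1 − ((1+0.0118)/(1+r))^42] / (r − 0.0118) = $569,994.76.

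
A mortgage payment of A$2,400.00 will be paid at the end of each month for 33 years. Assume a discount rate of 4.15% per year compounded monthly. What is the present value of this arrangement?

A$517,126.26

This is an ordinary annuity: 396 payments of A$2,400.00 at the end of each month.
Periodic rate r = 0.0415/12 per month; n is counted in months.
PV = PMT × [(1 − (1+r)^−n)/r] = 2,400 × [1 − (1+r)^−396] / r = A$517,126.26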